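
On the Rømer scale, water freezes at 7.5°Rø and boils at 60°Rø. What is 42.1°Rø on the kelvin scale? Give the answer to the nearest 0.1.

Linear interpolation between the fixed points: C = (42.1 - 7.5) × 100 / (60 - 7.5) = 65.9048°C.
Then 65.9048 + 273.15 = 339.1 K.

339.1 K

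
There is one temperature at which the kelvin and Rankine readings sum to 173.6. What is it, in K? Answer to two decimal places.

62.00 K

Let K be the kelvin reading. The Rankine reading is R = 1.8·K.
Require K + R = 173.6: (2.8)·K = 173.6.
K = (173.6) / (2.8) = 62.00.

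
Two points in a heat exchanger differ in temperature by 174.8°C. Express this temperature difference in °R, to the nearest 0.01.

314.64°R

An interval of 1°C corresponds to 1.8°R.
174.8 × 1.8 = 314.64.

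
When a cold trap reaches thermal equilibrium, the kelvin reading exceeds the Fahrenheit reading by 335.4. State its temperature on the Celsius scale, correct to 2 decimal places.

-117.81°C

Let x be the kelvin reading; then the Fahrenheit reading is 1.8·x - 459.67.
(1.8·x - 459.67) - x = -335.4  ⇒  (0.8)·x = 124.27  ⇒  x = 155.3375 K.
In Celsius: 155.3375 - 273.15 = -117.81°C.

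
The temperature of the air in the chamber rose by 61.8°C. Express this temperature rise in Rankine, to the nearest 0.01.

111.24°R

Only the scale ratio 1.8 matters for a change in temperature.
61.8 × 1.8 = 111.24.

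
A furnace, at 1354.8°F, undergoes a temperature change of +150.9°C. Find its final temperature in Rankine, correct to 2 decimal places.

2086.09°R

Initial temperature in Celsius: (1354.8 - 32) × 5/9 = 734.8889°C.
Final Celsius temperature: 734.8889 + 150.9000 = 885.7889°C.
In Rankine: 885.7889 × 1.8 + 491.67 = 2086.09°R.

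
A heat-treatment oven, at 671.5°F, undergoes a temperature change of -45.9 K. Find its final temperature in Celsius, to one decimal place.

309.4°C

Initial temperature in Celsius: (671.5 - 32) × 5/9 = 355.2778°C.
The 45.9 K change is an interval; Kelvin and Celsius degrees are the same size, so ΔC = -45.9°C.
Final Celsius temperature: 355.2778 - 45.9000 = 309.3778°C.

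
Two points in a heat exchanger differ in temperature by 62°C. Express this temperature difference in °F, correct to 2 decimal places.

For a temperature interval the offset drops out; only the factor 1.8 applies.
62 × 1.8 = 111.60.

111.60°F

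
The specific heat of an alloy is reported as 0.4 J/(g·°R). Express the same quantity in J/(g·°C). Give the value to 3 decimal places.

0.720 J/(g·°C)

The quantity depends on a temperature interval, so only the ratio of degree sizes applies; the offset between the scales is irrelevant.
A change of 1°C is a change of 1.8°R, so per °C the value is 0.4 × 1.8 = 0.720.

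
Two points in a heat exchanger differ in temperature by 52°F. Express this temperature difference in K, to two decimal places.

28.89 K

An interval of 1°F corresponds to 5/9 K.
52 × 5/9 = 28.89.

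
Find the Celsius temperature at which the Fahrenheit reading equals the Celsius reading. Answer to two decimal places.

Let C be the Celsius reading. The Fahrenheit reading is F = 1.8·C + 32.
Set F = C: 1.8·C + 32 = C.
(0.8)·C = -32  ⇒  C = -40.00.

-40.00°C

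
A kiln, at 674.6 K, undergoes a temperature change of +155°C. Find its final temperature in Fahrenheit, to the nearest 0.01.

1033.61°F

Initial temperature in Celsius: 674.6 - 273.15 = 401.4500°C.
Final Celsius temperature: 401.4500 + 155.0000 = 556.4500°C.
In Fahrenheit: 556.4500 × 1.8 + 32 = 1033.61°F.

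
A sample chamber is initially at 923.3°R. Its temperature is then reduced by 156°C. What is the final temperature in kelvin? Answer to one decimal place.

356.9 K

Initial temperature in Celsius: (923.3 - 491.67) × 5/9 = 239.7944°C.
Final Celsius temperature: 239.7944 - 156.0000 = 83.7944°C.
In kelvin: 83.7944 + 273.15 = 356.9 K.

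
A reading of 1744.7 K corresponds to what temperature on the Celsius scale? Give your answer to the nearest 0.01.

In Celsius: 1744.7 - 273.15 = 1471.5500°C.

1471.55°C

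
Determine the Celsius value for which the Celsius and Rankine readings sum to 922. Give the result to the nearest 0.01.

153.69°C

Let C be the Celsius reading. The Rankine reading is R = 1.8·C + 491.67.
Require C + R = 922: (2.8)·C + 491.67 = 922.
C = (922 - 491.67) / (2.8) = 153.69.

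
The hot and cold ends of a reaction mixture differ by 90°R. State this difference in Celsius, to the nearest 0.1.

50.0°C

Only the scale ratio 5/9 matters for a change in temperature.
90 × 5/9 = 50.0.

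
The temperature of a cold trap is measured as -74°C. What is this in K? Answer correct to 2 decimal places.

199.15 K

In kelvin: -74.0000 + 273.15 = 199.15 K.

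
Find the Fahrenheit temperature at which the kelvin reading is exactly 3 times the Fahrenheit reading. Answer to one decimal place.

104.5°F

Let F be the Fahrenheit reading. The kelvin reading is K = 5/9·F + 255.372.
Require K = 3·F: 5/9·F + 255.372 = 3·F.
(-22/9)·F = -255.372  ⇒  F = 104.5.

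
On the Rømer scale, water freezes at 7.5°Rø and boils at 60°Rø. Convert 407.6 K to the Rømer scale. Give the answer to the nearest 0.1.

78.1°Rø

First in Celsius: 407.6 - 273.15 = 134.4500°C.
Linearly onto the Rømer scale: 7.5 + (134.4500 / 100) × (60 - 7.5) = 78.1°Rø.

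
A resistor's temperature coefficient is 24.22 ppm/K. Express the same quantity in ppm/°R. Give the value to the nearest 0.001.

Since only a temperature interval is involved, the additive offset between the scales drops out.
A change of 1°R is a change of 5/9 K, so per °R the value is 24.22 × 5/9 = 13.456.

13.456 ppm/°R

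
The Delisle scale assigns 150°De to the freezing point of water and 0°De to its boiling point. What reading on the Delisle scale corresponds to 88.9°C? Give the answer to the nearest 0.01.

16.65°De

Linearly onto the Delisle scale: 150 + (88.9000 / 100) × (0 - 150) = 16.65°De.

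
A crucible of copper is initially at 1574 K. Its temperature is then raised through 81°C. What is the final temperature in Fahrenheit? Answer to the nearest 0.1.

2519.3°F

Initial temperature in Celsius: 1574 - 273.15 = 1300.8500°C.
Final Celsius temperature: 1300.8500 + 81.0000 = 1381.8500°C.
In Fahrenheit: 1381.8500 × 1.8 + 32 = 2519.3°F.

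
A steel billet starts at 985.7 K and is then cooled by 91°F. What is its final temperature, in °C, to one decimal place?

Initial temperature in Celsius: 985.7 - 273.15 = 712.5500°C.
The 91°F change is an interval, so only the factor 5/9 applies: -91 × 5/9 = -50.5556°C.
Final Celsius temperature: 712.5500 - 50.5556 = 661.9944°C.

662.0°C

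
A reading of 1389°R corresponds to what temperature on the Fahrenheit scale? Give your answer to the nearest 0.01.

In Celsius: (1389 - 491.67) × 5/9 = 498.5167°C.
In Fahrenheit: 498.5167 × 1.8 + 32 = 929.33°F.

929.33°F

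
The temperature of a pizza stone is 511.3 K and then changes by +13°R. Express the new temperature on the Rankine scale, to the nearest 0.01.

933.34°R

Initial temperature in Celsius: 511.3 - 273.15 = 238.1500°C.
The 13°R change is an interval, so only the factor 5/9 applies: +13 × 5/9 = +7.2222°C.
Final Celsius temperature: 238.1500 + 7.2222 = 245.3722°C.
In Rankine: 245.3722 × 1.8 + 491.67 = 933.34°R.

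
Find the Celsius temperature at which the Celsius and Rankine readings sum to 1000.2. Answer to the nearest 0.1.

Let C be the Celsius reading. The Rankine reading is R = 1.8·C + 491.67.
Require C + R = 1000.2: (2.8)·C + 491.67 = 1000.2.
C = (1000.2 - 491.67) / (2.8) = 181.6.

181.6°C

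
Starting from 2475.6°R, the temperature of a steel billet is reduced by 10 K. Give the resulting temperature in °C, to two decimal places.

1092.18°C

Initial temperature in Celsius: (2475.6 - 491.67) × 5/9 = 1102.1833°C.
The 10 K change is an interval; Kelvin and Celsius degrees are the same size, so ΔC = -10°C.
Final Celsius temperature: 1102.1833 - 10.0000 = 1092.1833°C.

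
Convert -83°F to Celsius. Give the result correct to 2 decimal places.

-63.89°C

In Celsius: (-83 - 32) × 5/9 = -63.8889°C.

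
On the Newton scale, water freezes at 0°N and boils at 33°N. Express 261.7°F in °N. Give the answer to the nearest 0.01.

First in Celsius: (261.7 - 32) × 5/9 = 127.6111°C.
Linearly onto the Newton scale: 0 + (127.6111 / 100) × (33 - 0) = 42.11°N.

42.11°N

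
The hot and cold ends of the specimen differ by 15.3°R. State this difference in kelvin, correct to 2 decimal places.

For a temperature interval the offset drops out; only the factor 5/9 applies.
15.3 × 5/9 = 8.50.

8.50 K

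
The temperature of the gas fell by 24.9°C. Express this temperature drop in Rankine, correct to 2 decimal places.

44.82°R

For a temperature interval the offset drops out; only the factor 1.8 applies.
24.9 × 1.8 = 44.82.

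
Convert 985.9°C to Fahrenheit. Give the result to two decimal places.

In Fahrenheit: 985.9000 × 1.8 + 32 = 1806.62°F.

1806.62°F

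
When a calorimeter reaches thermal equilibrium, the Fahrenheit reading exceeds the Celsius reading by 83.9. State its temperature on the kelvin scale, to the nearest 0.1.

Let x be the Fahrenheit reading; then the Celsius reading is 5/9·x - 17.7778.
(5/9·x - 17.7778) - x = -83.9  ⇒  (-4/9)·x = -66.1222  ⇒  x = 148.7750°F.
In Celsius: (148.775 - 32) × 5/9 = 64.8750°C.
In kelvin: 64.8750 + 273.15 = 338.0 K.

338.0 K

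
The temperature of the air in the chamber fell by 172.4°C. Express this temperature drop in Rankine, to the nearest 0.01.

An interval of 1°C corresponds to 1.8°R.
172.4 × 1.8 = 310.32.

310.32°R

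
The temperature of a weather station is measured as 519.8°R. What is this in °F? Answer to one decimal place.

60.1°F

In Celsius: (519.8 - 491.67) × 5/9 = 15.6278°C.
In Fahrenheit: 15.6278 × 1.8 + 32 = 60.1°F.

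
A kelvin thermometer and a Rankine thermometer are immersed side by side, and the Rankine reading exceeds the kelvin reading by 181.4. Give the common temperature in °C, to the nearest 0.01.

Let x be the kelvin reading; then the Rankine reading is 1.8·x.
(1.8·x) - x = 181.4  ⇒  (0.8)·x = 181.4  ⇒  x = 226.7500 K.
In Celsius: 226.75 - 273.15 = -46.40°C.

-46.40°C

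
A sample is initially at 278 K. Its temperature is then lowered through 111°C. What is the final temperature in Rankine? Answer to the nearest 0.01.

Initial temperature in Celsius: 278 - 273.15 = 4.8500°C.
Final Celsius temperature: 4.8500 - 111.0000 = -106.1500°C.
In Rankine: -106.1500 × 1.8 + 491.67 = 300.60°R.

300.60°R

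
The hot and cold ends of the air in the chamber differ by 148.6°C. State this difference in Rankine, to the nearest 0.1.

267.5°R

For a temperature interval the offset drops out; only the factor 1.8 applies.
148.6 × 1.8 = 267.5.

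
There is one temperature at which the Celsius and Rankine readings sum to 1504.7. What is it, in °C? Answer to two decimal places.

Let C be the Celsius reading. The Rankine reading is R = 1.8·C + 491.67.
Require C + R = 1504.7: (2.8)·C + 491.67 = 1504.7.
C = (1504.7 - 491.67) / (2.8) = 361.80.

361.80°C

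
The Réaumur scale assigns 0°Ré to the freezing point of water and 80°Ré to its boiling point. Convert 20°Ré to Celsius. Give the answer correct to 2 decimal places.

Linear interpolation between the fixed points: C = (20 - 0) × 100 / (80 - 0) = 25.0000°C.

25.00°C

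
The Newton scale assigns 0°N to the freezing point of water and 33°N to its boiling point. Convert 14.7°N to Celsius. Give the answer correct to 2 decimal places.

Linear interpolation between the fixed points: C = (14.7 - 0) × 100 / (33 - 0) = 44.5455°C.

44.55°C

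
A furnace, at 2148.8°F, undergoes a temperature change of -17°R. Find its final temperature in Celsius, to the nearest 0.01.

1166.56°C

Initial temperature in Celsius: (2148.8 - 32) × 5/9 = 1176.0000°C.
The 17°R change is an interval, so only the factor 5/9 applies: -17 × 5/9 = -9.4444°C.
Final Celsius temperature: 1176.0000 - 9.4444 = 1166.5556°C.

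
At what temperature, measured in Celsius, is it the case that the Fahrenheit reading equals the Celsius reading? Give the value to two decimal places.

Let C be the Celsius reading. The Fahrenheit reading is F = 1.8·C + 32.
Set F = C: 1.8·C + 32 = C.
(0.8)·C = -32  ⇒  C = -40.00.

-40.00°C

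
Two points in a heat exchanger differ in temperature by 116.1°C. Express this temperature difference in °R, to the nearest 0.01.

An interval of 1°C corresponds to 1.8°R.
116.1 × 1.8 = 208.98.

208.98°R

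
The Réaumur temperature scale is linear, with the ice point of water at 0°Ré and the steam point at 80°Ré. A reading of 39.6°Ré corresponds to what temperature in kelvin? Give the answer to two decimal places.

Linear interpolation between the fixed points: C = (39.6 - 0) × 100 / (80 - 0) = 49.5000°C.
Then 49.5000 + 273.15 = 322.65 K.

322.65 K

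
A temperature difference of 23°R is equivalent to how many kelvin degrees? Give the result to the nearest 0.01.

An interval of 1°R corresponds to 5/9 K.
23 × 5/9 = 12.78.

12.78 K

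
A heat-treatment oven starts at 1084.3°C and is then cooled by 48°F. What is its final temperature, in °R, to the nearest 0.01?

2395.41°R

The 48°F change is an interval, so only the factor 5/9 applies: -48 × 5/9 = -26.6667°C.
Final Celsius temperature: 1084.3000 - 26.6667 = 1057.6333°C.
In Rankine: 1057.6333 × 1.8 + 491.67 = 2395.41°R.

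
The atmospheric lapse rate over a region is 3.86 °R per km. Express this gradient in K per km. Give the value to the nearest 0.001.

2.144 K/km

The quantity depends on a temperature interval, so only the ratio of degree sizes applies; the offset between the scales is irrelevant.
A change of 1°R is a change of 5/9 K, so 3.86 × 5/9 = 2.144.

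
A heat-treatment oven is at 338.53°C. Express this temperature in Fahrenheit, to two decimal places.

In Fahrenheit: 338.5300 × 1.8 + 32 = 641.35°F.

641.35°F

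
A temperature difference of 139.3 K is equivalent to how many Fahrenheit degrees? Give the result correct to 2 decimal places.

An interval of 1 K corresponds to 1.8°F.
139.3 × 1.8 = 250.74.

250.74°F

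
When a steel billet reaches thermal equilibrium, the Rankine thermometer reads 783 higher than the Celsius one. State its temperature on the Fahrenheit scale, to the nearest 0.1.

Let x be the Celsius reading; then the Rankine reading is 1.8·x + 491.67.
(1.8·x + 491.67) - x = 783  ⇒  (0.8)·x = 291.33  ⇒  x = 364.1625°C.
In Fahrenheit: 364.1625 × 1.8 + 32 = 687.5°F.

687.5°F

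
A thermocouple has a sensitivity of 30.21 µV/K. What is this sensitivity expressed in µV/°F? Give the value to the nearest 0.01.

Since only a temperature interval is involved, the additive offset between the scales drops out.
A change of 1°F is a change of 5/9 K, so per °F the value is 30.21 × 5/9 = 16.78.

16.78 µV/°F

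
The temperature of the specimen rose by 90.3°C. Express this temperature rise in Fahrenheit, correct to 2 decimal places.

For a temperature interval the offset drops out; only the factor 1.8 applies.
90.3 × 1.8 = 162.54.

162.54°F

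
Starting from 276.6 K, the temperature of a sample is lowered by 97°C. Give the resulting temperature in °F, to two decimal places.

-136.39°F

Initial temperature in Celsius: 276.6 - 273.15 = 3.4500°C.
Final Celsius temperature: 3.4500 - 97.0000 = -93.5500°C.
In Fahrenheit: -93.5500 × 1.8 + 32 = -136.39°F.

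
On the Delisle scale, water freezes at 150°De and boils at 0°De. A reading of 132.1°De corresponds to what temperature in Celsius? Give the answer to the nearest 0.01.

11.93°C

Linear interpolation between the fixed points: C = (132.1 - 150) × 100 / (0 - 150) = 11.9333°C.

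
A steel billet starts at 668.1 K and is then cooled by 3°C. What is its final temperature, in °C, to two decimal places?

391.95°C

Initial temperature in Celsius: 668.1 - 273.15 = 394.9500°C.
Final Celsius temperature: 394.9500 - 3.0000 = 391.9500°C.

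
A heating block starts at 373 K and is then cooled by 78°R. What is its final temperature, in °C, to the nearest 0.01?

56.52°C

Initial temperature in Celsius: 373 - 273.15 = 99.8500°C.
The 78°R change is an interval, so only the factor 5/9 applies: -78 × 5/9 = -43.3333°C.
Final Celsius temperature: 99.8500 - 43.3333 = 56.5167°C.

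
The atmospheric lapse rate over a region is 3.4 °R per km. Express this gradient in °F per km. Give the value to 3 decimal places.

3.400 °F/km

Since only a temperature interval is involved, the additive offset between the scales drops out.
A change of 1°R is a change of 1°F, so 3.4 × 1 = 3.400.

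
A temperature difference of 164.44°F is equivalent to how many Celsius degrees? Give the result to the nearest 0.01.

91.36°C

An interval of 1°F corresponds to 5/9°C.
164.44 × 5/9 = 91.36.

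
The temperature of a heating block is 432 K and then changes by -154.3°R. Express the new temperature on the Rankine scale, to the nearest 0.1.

623.3°R

Initial temperature in Celsius: 432 - 273.15 = 158.8500°C.
The 154.3°R change is an interval, so only the factor 5/9 applies: -154.3 × 5/9 = -85.7222°C.
Final Celsius temperature: 158.8500 - 85.7222 = 73.1278°C.
In Rankine: 73.1278 × 1.8 + 491.67 = 623.3°R.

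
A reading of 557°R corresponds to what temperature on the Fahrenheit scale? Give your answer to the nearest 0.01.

97.33°F

In Celsius: (557 - 491.67) × 5/9 = 36.2944°C.
In Fahrenheit: 36.2944 × 1.8 + 32 = 97.33°F.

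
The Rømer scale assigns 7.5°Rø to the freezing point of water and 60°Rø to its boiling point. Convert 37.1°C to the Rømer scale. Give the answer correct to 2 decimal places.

26.98°Rø

Linearly onto the Rømer scale: 7.5 + (37.1000 / 100) × (60 - 7.5) = 26.98°Rø.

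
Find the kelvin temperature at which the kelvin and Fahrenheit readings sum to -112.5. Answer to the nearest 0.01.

Let K be the kelvin reading. The Fahrenheit reading is F = 1.8·K - 459.67.
Require K + F = -112.5: (2.8)·K - 459.67 = -112.5.
K = (-112.5 + 459.67) / (2.8) = 123.99.

123.99 K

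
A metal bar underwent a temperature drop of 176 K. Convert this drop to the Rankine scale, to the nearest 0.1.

Only the scale ratio 1.8 matters for a change in temperature.
176 × 1.8 = 316.8.

316.8°R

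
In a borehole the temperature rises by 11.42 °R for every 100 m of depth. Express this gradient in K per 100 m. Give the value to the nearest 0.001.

Since only a temperature interval is involved, the additive offset between the scales drops out.
A change of 1°R is a change of 5/9 K, so 11.42 × 5/9 = 6.344.

6.344 K/100 m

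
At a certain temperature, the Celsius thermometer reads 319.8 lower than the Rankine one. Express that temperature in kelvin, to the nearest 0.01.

58.31 K

Let x be the Rankine reading; then the Celsius reading is 5/9·x - 273.15.
(5/9·x - 273.15) - x = -319.8  ⇒  (-4/9)·x = -46.65  ⇒  x = 104.9625°R.
In Celsius: (104.9625 - 491.67) × 5/9 = -214.8375°C.
In kelvin: -214.8375 + 273.15 = 58.31 K.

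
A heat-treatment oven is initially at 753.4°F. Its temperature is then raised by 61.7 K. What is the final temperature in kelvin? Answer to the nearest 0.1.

735.6 K

Initial temperature in Celsius: (753.4 - 32) × 5/9 = 400.7778°C.
The 61.7 K change is an interval; Kelvin and Celsius degrees are the same size, so ΔC = +61.7°C.
Final Celsius temperature: 400.7778 + 61.7000 = 462.4778°C.
In kelvin: 462.4778 + 273.15 = 735.6 K.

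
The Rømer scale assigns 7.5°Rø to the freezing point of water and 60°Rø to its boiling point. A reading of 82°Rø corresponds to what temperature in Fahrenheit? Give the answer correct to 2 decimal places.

Linear interpolation between the fixed points: C = (82 - 7.5) × 100 / (60 - 7.5) = 141.9048°C.
Then 141.9048 × 1.8 + 32 = 287.43°F.

287.43°F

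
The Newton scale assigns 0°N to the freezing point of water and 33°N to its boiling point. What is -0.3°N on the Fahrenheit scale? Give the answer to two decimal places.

Linear interpolation between the fixed points: C = (-0.3 - 0) × 100 / (33 - 0) = -0.9091°C.
Then -0.9091 × 1.8 + 32 = 30.36°F.

30.36°F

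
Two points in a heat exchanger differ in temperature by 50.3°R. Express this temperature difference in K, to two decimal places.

27.94 K

An interval of 1°R corresponds to 5/9 K.
50.3 × 5/9 = 27.94.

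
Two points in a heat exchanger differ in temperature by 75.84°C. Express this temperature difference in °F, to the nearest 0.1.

136.5°F

An interval of 1°C corresponds to 1.8°F.
75.84 × 1.8 = 136.5.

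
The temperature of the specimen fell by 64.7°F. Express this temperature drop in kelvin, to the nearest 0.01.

For a temperature interval the offset drops out; only the factor 5/9 applies.
64.7 × 5/9 = 35.94.

35.94 K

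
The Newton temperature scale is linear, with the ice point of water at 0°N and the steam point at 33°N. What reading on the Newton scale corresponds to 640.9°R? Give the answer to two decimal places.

27.36°N

First in Celsius: (640.9 - 491.67) × 5/9 = 82.9056°C.
Linearly onto the Newton scale: 0 + (82.9056 / 100) × (33 - 0) = 27.36°N.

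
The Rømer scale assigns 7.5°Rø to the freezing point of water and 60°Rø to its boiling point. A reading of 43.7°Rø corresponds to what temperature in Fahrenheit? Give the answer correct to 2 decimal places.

156.11°F

Linear interpolation between the fixed points: C = (43.7 - 7.5) × 100 / (60 - 7.5) = 68.9524°C.
Then 68.9524 × 1.8 + 32 = 156.11°F.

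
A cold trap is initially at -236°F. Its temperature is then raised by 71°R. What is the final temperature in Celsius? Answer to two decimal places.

Initial temperature in Celsius: (-236 - 32) × 5/9 = -148.8889°C.
The 71°R change is an interval, so only the factor 5/9 applies: +71 × 5/9 = +39.4444°C.
Final Celsius temperature: -148.8889 + 39.4444 = -109.4444°C.

-109.44°C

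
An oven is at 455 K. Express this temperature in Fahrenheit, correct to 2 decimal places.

359.33°F

In Celsius: 455 - 273.15 = 181.8500°C.
In Fahrenheit: 181.8500 × 1.8 + 32 = 359.33°F.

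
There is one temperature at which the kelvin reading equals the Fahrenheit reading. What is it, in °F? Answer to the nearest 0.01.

574.59°F

Let F be the Fahrenheit reading. The kelvin reading is K = 5/9·F + 255.372.
Set K = F: 5/9·F + 255.372 = F.
(-4/9)·F = -255.372  ⇒  F = 574.59.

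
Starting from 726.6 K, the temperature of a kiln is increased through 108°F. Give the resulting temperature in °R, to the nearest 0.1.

1415.9°R

Initial temperature in Celsius: 726.6 - 273.15 = 453.4500°C.
The 108°F change is an interval, so only the factor 5/9 applies: +108 × 5/9 = +60.0000°C.
Final Celsius temperature: 453.4500 + 60.0000 = 513.4500°C.
In Rankine: 513.4500 × 1.8 + 491.67 = 1415.9°R.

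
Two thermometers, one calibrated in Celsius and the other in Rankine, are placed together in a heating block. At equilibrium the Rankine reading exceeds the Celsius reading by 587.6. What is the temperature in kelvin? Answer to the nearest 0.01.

393.06 K

Let x be the Celsius reading; then the Rankine reading is 1.8·x + 491.67.
(1.8·x + 491.67) - x = 587.6  ⇒  (0.8)·x = 95.93  ⇒  x = 119.9125°C.
In kelvin: 119.9125 + 273.15 = 393.06 K.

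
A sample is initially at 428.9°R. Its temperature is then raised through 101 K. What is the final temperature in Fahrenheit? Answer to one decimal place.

Initial temperature in Celsius: (428.9 - 491.67) × 5/9 = -34.8722°C.
The 101 K change is an interval; Kelvin and Celsius degrees are the same size, so ΔC = +101°C.
Final Celsius temperature: -34.8722 + 101.0000 = 66.1278°C.
In Fahrenheit: 66.1278 × 1.8 + 32 = 151.0°F.

151.0°F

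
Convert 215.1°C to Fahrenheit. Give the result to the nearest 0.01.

419.18°F

In Fahrenheit: 215.1000 × 1.8 + 32 = 419.18°F.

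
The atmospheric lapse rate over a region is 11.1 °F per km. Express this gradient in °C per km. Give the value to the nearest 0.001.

The quantity depends on a temperature interval, so only the ratio of degree sizes applies; the offset between the scales is irrelevant.
A change of 1°F is a change of 5/9°C, so 11.1 × 5/9 = 6.167.

6.167 °C/km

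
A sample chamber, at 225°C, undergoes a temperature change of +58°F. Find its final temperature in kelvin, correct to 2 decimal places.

The 58°F change is an interval, so only the factor 5/9 applies: +58 × 5/9 = +32.2222°C.
Final Celsius temperature: 225.0000 + 32.2222 = 257.2222°C.
In kelvin: 257.2222 + 273.15 = 530.37 K.

530.37 K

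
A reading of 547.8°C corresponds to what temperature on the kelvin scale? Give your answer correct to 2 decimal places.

820.95 K

In kelvin: 547.8000 + 273.15 = 820.95 K.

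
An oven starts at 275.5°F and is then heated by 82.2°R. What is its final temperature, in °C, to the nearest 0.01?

180.94°C

Initial temperature in Celsius: (275.5 - 32) × 5/9 = 135.2778°C.
The 82.2°R change is an interval, so only the factor 5/9 applies: +82.2 × 5/9 = +45.6667°C.
Final Celsius temperature: 135.2778 + 45.6667 = 180.9444°C.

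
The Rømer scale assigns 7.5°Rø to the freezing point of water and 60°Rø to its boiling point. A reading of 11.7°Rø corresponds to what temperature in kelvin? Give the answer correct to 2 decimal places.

Linear interpolation between the fixed points: C = (11.7 - 7.5) × 100 / (60 - 7.5) = 8.0000°C.
Then 8.0000 + 273.15 = 281.15 K.

281.15 K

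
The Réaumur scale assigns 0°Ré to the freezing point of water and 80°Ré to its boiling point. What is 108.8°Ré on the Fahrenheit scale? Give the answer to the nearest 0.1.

Linear interpolation between the fixed points: C = (108.8 - 0) × 100 / (80 - 0) = 136.0000°C.
Then 136.0000 × 1.8 + 32 = 276.8°F.

276.8°F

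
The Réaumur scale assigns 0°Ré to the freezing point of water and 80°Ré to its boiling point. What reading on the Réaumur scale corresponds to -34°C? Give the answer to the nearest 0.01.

Linearly onto the Réaumur scale: 0 + (-34.0000 / 100) × (80 - 0) = -27.20°Ré.

-27.20°Ré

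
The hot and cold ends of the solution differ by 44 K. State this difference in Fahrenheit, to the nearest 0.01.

79.20°F

Only the scale ratio 1.8 matters for a change in temperature.
44 × 1.8 = 79.20.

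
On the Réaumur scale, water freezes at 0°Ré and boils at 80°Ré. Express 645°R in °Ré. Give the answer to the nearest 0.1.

First in Celsius: (645 - 491.67) × 5/9 = 85.1833°C.
Linearly onto the Réaumur scale: 0 + (85.1833 / 100) × (80 - 0) = 68.1°Ré.

68.1°Ré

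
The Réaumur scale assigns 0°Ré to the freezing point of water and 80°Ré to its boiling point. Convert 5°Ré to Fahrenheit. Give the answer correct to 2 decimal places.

43.25°F

Linear interpolation between the fixed points: C = (5 - 0) × 100 / (80 - 0) = 6.2500°C.
Then 6.2500 × 1.8 + 32 = 43.25°F.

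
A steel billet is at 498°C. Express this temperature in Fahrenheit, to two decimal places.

In Fahrenheit: 498.0000 × 1.8 + 32 = 928.40°F.

928.40°F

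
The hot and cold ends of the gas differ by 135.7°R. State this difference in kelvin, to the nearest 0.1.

75.4 K

An interval of 1°R corresponds to 5/9 K.
135.7 × 5/9 = 75.4.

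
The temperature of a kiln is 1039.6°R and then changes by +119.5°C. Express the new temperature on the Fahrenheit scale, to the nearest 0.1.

795.0°F

Initial temperature in Celsius: (1039.6 - 491.67) × 5/9 = 304.4056°C.
Final Celsius temperature: 304.4056 + 119.5000 = 423.9056°C.
In Fahrenheit: 423.9056 × 1.8 + 32 = 795.0°F.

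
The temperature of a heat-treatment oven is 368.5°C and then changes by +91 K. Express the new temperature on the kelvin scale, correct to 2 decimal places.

The 91 K change is an interval; Kelvin and Celsius degrees are the same size, so ΔC = +91°C.
Final Celsius temperature: 368.5000 + 91.0000 = 459.5000°C.
In kelvin: 459.5000 + 273.15 = 732.65 K.

732.65 K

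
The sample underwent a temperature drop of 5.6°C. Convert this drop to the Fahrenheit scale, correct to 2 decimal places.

10.08°F

An interval of 1°C corresponds to 1.8°F.
5.6 × 1.8 = 10.08.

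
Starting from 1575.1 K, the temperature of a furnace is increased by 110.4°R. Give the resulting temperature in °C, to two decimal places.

1363.28°C

Initial temperature in Celsius: 1575.1 - 273.15 = 1301.9500°C.
The 110.4°R change is an interval, so only the factor 5/9 applies: +110.4 × 5/9 = +61.3333°C.
Final Celsius temperature: 1301.9500 + 61.3333 = 1363.2833°C.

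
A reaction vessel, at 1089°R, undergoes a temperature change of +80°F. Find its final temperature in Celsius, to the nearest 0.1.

376.3°C

Initial temperature in Celsius: (1089 - 491.67) × 5/9 = 331.8500°C.
The 80°F change is an interval, so only the factor 5/9 applies: +80 × 5/9 = +44.4444°C.
Final Celsius temperature: 331.8500 + 44.4444 = 376.2944°C.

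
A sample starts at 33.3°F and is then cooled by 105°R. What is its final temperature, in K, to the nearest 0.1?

Initial temperature in Celsius: (33.3 - 32) × 5/9 = 0.7222°C.
The 105°R change is an interval, so only the factor 5/9 applies: -105 × 5/9 = -58.3333°C.
Final Celsius temperature: 0.7222 - 58.3333 = -57.6111°C.
In kelvin: -57.6111 + 273.15 = 215.5 K.

215.5 K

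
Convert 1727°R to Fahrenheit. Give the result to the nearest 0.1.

1267.3°F

In Celsius: (1727 - 491.67) × 5/9 = 686.2944°C.
In Fahrenheit: 686.2944 × 1.8 + 32 = 1267.3°F.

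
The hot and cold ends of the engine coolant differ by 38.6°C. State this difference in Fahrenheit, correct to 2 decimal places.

69.48°F

For a temperature interval the offset drops out; only the factor 1.8 applies.
38.6 × 1.8 = 69.48.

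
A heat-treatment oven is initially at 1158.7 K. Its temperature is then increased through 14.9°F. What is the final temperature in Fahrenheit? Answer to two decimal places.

Initial temperature in Celsius: 1158.7 - 273.15 = 885.5500°C.
The 14.9°F change is an interval, so only the factor 5/9 applies: +14.9 × 5/9 = +8.2778°C.
Final Celsius temperature: 885.5500 + 8.2778 = 893.8278°C.
In Fahrenheit: 893.8278 × 1.8 + 32 = 1640.89°F.

1640.89°F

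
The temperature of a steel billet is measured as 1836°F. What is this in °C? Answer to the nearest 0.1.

1002.2°C

In Celsius: (1836 - 32) × 5/9 = 1002.2222°C.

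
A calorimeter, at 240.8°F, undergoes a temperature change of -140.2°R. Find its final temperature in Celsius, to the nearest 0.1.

Initial temperature in Celsius: (240.8 - 32) × 5/9 = 116.0000°C.
The 140.2°R change is an interval, so only the factor 5/9 applies: -140.2 × 5/9 = -77.8889°C.
Final Celsius temperature: 116.0000 - 77.8889 = 38.1111°C.

38.1°C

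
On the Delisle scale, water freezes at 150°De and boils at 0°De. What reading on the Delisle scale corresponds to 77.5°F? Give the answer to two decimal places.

112.08°De

First in Celsius: (77.5 - 32) × 5/9 = 25.2778°C.
Linearly onto the Delisle scale: 150 + (25.2778 / 100) × (0 - 150) = 112.08°De.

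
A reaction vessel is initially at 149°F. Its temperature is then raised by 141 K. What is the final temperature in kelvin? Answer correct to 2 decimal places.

479.15 K

Initial temperature in Celsius: (149 - 32) × 5/9 = 65.0000°C.
The 141 K change is an interval; Kelvin and Celsius degrees are the same size, so ΔC = +141°C.
Final Celsius temperature: 65.0000 + 141.0000 = 206.0000°C.
In kelvin: 206.0000 + 273.15 = 479.15 K.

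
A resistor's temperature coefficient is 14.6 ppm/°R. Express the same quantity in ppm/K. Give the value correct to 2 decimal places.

26.28 ppm/K

Since only a temperature interval is involved, the additive offset between the scales drops out.
A change of 1 K is a change of 1.8°R, so per K the value is 14.6 × 1.8 = 26.28.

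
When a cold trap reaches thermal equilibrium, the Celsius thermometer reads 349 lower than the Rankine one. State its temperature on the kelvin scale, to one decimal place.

94.8 K

Let x be the Rankine reading; then the Celsius reading is 5/9·x - 273.15.
(5/9·x - 273.15) - x = -349  ⇒  (-4/9)·x = -75.85  ⇒  x = 170.6625°R.
In Celsius: (170.6625 - 491.67) × 5/9 = -178.3375°C.
In kelvin: -178.3375 + 273.15 = 94.8 K.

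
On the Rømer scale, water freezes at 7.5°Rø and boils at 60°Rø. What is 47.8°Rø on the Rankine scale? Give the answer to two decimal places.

629.84°R

Linear interpolation between the fixed points: C = (47.8 - 7.5) × 100 / (60 - 7.5) = 76.7619°C.
Then 76.7619 × 1.8 + 491.67 = 629.84°R.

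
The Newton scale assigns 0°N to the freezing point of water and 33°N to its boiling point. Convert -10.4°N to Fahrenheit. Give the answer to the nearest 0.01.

Linear interpolation between the fixed points: C = (-10.4 - 0) × 100 / (33 - 0) = -31.5152°C.
Then -31.5152 × 1.8 + 32 = -24.73°F.

-24.73°F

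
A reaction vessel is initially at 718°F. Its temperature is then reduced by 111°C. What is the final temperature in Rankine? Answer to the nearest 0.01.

977.87°R

Initial temperature in Celsius: (718 - 32) × 5/9 = 381.1111°C.
Final Celsius temperature: 381.1111 - 111.0000 = 270.1111°C.
In Rankine: 270.1111 × 1.8 + 491.67 = 977.87°R.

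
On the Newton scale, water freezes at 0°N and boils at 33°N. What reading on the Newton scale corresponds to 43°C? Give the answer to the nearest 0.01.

Linearly onto the Newton scale: 0 + (43.0000 / 100) × (33 - 0) = 14.19°N.

14.19°N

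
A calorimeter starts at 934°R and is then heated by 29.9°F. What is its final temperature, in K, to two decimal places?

535.50 K

Initial temperature in Celsius: (934 - 491.67) × 5/9 = 245.7389°C.
The 29.9°F change is an interval, so only the factor 5/9 applies: +29.9 × 5/9 = +16.6111°C.
Final Celsius temperature: 245.7389 + 16.6111 = 262.3500°C.
In kelvin: 262.3500 + 273.15 = 535.50 K.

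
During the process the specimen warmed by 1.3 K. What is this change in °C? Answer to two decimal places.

Kelvin and Celsius degrees are the same size, so the interval is unchanged: 1.30.

1.30°C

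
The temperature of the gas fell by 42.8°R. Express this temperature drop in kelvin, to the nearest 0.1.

23.8 K

Only the scale ratio 5/9 matters for a change in temperature.
42.8 × 5/9 = 23.8.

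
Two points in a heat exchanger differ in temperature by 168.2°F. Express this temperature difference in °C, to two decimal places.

93.44°C

Only the scale ratio 5/9 matters for a change in temperature.
168.2 × 5/9 = 93.44.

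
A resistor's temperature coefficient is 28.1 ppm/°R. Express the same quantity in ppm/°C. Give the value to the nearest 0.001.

The quantity depends on a temperature interval, so only the ratio of degree sizes applies; the offset between the scales is irrelevant.
A change of 1°C is a change of 1.8°R, so per °C the value is 28.1 × 1.8 = 50.580.

50.580 ppm/°C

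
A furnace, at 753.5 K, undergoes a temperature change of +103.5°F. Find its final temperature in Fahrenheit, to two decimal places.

Initial temperature in Celsius: 753.5 - 273.15 = 480.3500°C.
The 103.5°F change is an interval, so only the factor 5/9 applies: +103.5 × 5/9 = +57.5000°C.
Final Celsius temperature: 480.3500 + 57.5000 = 537.8500°C.
In Fahrenheit: 537.8500 × 1.8 + 32 = 1000.13°F.

1000.13°F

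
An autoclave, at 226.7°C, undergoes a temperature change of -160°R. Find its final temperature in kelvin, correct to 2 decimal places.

The 160°R change is an interval, so only the factor 5/9 applies: -160 × 5/9 = -88.8889°C.
Final Celsius temperature: 226.7000 - 88.8889 = 137.8111°C.
In kelvin: 137.8111 + 273.15 = 410.96 K.

410.96 K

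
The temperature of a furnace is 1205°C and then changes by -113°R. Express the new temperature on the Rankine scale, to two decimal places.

The 113°R change is an interval, so only the factor 5/9 applies: -113 × 5/9 = -62.7778°C.
Final Celsius temperature: 1205.0000 - 62.7778 = 1142.2222°C.
In Rankine: 1142.2222 × 1.8 + 491.67 = 2547.67°R.

2547.67°R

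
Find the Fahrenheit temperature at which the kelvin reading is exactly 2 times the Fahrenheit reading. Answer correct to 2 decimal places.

176.80°F

Let F be the Fahrenheit reading. The kelvin reading is K = 5/9·F + 255.372.
Require K = 2·F: 5/9·F + 255.372 = 2·F.
(-13/9)·F = -255.372  ⇒  F = 176.80.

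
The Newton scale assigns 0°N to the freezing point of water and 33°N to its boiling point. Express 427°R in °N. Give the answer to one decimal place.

First in Celsius: (427 - 491.67) × 5/9 = -35.9278°C.
Linearly onto the Newton scale: 0 + (-35.9278 / 100) × (33 - 0) = -11.9°N.

-11.9°N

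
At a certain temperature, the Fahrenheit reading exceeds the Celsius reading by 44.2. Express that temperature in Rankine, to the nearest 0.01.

Let x be the Celsius reading; then the Fahrenheit reading is 1.8·x + 32.
(1.8·x + 32) - x = 44.2  ⇒  (0.8)·x = 12.2  ⇒  x = 15.2500°C.
In Rankine: 15.2500 × 1.8 + 491.67 = 519.12°R.

519.12°R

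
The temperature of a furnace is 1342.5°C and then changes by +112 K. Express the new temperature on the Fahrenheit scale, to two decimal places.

2650.10°F

The 112 K change is an interval; Kelvin and Celsius degrees are the same size, so ΔC = +112°C.
Final Celsius temperature: 1342.5000 + 112.0000 = 1454.5000°C.
In Fahrenheit: 1454.5000 × 1.8 + 32 = 2650.10°F.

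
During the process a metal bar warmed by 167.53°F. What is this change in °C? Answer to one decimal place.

For a temperature interval the offset drops out; only the factor 5/9 applies.
167.53 × 5/9 = 93.1.

93.1°C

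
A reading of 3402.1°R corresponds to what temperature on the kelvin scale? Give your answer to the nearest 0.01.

1890.06 K

In Celsius: (3402.1 - 491.67) × 5/9 = 1616.9056°C.
In kelvin: 1616.9056 + 273.15 = 1890.06 K.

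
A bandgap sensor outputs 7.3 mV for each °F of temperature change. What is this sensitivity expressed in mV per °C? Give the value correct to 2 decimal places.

Since only a temperature interval is involved, the additive offset between the scales drops out.
A change of 1°C is a change of 1.8°F, so per °C the value is 7.3 × 1.8 = 13.14.

13.14 mV per °C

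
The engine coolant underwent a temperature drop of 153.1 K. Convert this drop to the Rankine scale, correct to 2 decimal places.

For a temperature interval the offset drops out; only the factor 1.8 applies.
153.1 × 1.8 = 275.58.

275.58°R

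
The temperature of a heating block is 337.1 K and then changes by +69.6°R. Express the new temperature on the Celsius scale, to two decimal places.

Initial temperature in Celsius: 337.1 - 273.15 = 63.9500°C.
The 69.6°R change is an interval, so only the factor 5/9 applies: +69.6 × 5/9 = +38.6667°C.
Final Celsius temperature: 63.9500 + 38.6667 = 102.6167°C.

102.62°C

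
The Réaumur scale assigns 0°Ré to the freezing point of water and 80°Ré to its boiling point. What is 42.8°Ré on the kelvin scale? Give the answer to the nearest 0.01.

326.65 K

Linear interpolation between the fixed points: C = (42.8 - 0) × 100 / (80 - 0) = 53.5000°C.
Then 53.5000 + 273.15 = 326.65 K.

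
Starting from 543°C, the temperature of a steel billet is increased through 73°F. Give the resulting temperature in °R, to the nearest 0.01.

The 73°F change is an interval, so only the factor 5/9 applies: +73 × 5/9 = +40.5556°C.
Final Celsius temperature: 543.0000 + 40.5556 = 583.5556°C.
In Rankine: 583.5556 × 1.8 + 491.67 = 1542.07°R.

1542.07°R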